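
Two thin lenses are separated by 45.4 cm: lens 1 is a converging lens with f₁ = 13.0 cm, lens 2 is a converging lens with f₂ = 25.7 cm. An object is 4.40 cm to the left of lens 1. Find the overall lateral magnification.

Lens 1: 1/d_i1 = 1/(13.0) − 1/(4.40) = -0.1503, so d_i1 = -6.651 cm; m₁ = −d_i1/d_o1 = +1.512.
d_o2 = 45.4 − (-6.651) = 52.05 cm.
Lens 2: 1/d_i2 = 1/(25.7) − 1/(52.05) = 0.01970, so d_i2 = 50.77 cm; m₂ = −d_i2/d_o2 = -0.9753.
m = m₁·m₂ = (+1.512)(-0.9753) = -1.47.

m = -1.47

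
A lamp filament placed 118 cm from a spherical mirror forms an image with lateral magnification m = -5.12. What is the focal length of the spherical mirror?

f = 98.7 cm (concave)

m = −d_i/d_o ⇒ d_i = −m·d_o = −(-5.12)·(118) = 604.2 cm.
1/f = 1/d_o + 1/d_i = 1/(118) + 1/(604.2) = 0.01013, so f = 98.7 cm.
Since f is positive, the spherical mirror is concave.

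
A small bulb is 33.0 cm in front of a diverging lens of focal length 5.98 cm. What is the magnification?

m = +0.153

For a diverging lens, f = -5.98 cm.
1/d_i = 1/f − 1/d_o = 1/(-5.980) − 1/(33.0) = -0.1975, so d_i = -5.063 cm.
m = −d_i/d_o = −(-5.063)/(33.0) = +0.153.
The image is virtual, upright and reduced, on the same side as the object.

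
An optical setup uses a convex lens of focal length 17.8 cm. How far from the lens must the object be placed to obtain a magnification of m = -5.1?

m = −d_i/d_o ⇒ d_i = −m·d_o.
1/f = 1/d_o + 1/d_i = 1/d_o − 1/(m·d_o) = (1 − 1/m)/d_o, so d_o = f(1 − 1/m) = (17.80)(1 − 1/(-5.1)) = 21.3 cm.

21.3 cm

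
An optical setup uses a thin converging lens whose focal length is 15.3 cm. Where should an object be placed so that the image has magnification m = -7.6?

17.3 cm

m = −d_i/d_o ⇒ d_i = −m·d_o.
1/f = 1/d_o + 1/d_i = 1/d_o − 1/(m·d_o) = (1 − 1/m)/d_o, so d_o = f(1 − 1/m) = (15.30)(1 − 1/(-7.6)) = 17.3 cm.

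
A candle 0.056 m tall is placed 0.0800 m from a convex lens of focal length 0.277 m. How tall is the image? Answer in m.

1/d_i = 1/f − 1/d_o = 1/(0.2770) − 1/(0.0800) = -8.890, so d_i = -0.1125 m.
m = −d_i/d_o = +1.406.
|h_i| = |m|·h_o = 1.406 × 0.056 = 0.0787 m. The image is virtual, upright and enlarged, on the same side as the object.

0.0787 m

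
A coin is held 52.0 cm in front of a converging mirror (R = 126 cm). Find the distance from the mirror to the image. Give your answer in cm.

298 cm

f = R/2 = 126/2 = 63.00 cm.
Mirror equation: 1/q = 1/f − 1/p = 1/(63.00) − 1/(52.0) = 0.01587 − 0.01923 = -0.003358, so q = -298 cm.
The image is virtual, upright and enlarged, behind the mirror.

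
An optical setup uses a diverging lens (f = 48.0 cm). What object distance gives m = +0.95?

2.53 cm

For a diverging lens, f = -48.0 cm.
m = −d_i/d_o ⇒ d_i = −m·d_o.
1/f = 1/d_o + 1/d_i = 1/d_o − 1/(m·d_o) = (1 − 1/m)/d_o, so d_o = f(1 − 1/m) = (-48.00)(1 − 1/(+0.95)) = 2.53 cm.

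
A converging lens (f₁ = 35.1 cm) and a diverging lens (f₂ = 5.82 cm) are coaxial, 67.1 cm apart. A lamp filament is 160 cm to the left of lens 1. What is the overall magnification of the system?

Lens 1: 1/d_i1 = 1/(35.1) − 1/(160) = 0.02224, so d_i1 = 44.96 cm; m₁ = −d_i1/d_o1 = -0.2810.
d_o2 = 67.1 − (44.96) = 22.14 cm.
f₂ = −5.82 cm (diverging).
Lens 2: 1/d_i2 = 1/(-5.82) − 1/(22.14) = -0.2170, so d_i2 = -4.609 cm; m₂ = −d_i2/d_o2 = +0.2082.
m = m₁·m₂ = (-0.2810)(+0.2082) = -0.0585.

m = -0.0585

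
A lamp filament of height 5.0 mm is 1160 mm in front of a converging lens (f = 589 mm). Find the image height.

5.16 mm

1/d_i = 1/f − 1/d_o = 1/(589.0) − 1/(1160) = 0.0008357, so d_i = 1197 mm.
m = −d_i/d_o = -1.032.
|h_i| = |m|·h_o = 1.032 × 5.0 = 5.16 mm. The image is real, inverted and enlarged, on the far side of the lens.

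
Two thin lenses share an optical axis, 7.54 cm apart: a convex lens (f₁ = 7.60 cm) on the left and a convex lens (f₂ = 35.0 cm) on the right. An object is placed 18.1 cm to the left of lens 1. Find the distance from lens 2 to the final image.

Lens 1: 1/d_i1 = 1/f₁ − 1/d_o1 = 1/(7.60) − 1/(18.1) = 0.07633, so d_i1 = 13.10 cm.
The intermediate image is 13.10 cm to the right of lens 1, which lies 5.560 cm to the right of lens 2 — a virtual object — so d_o2 = −5.560 cm.
Lens 2: 1/d_i2 = 1/f₂ − 1/d_o2 = 1/(35.0) − 1/(-5.560) = 0.2084, so d_i2 = 4.80 cm.
The final image is real, 4.80 cm to the right of lens 2 (overall magnification ≈ -0.62).

4.80 cm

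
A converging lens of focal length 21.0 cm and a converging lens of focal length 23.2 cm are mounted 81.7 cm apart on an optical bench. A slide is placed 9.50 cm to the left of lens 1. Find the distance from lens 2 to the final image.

Lens 1: 1/d_i1 = 1/f₁ − 1/d_o1 = 1/(21.0) − 1/(9.50) = -0.05764, so d_i1 = -17.35 cm.
The intermediate image is 17.35 cm to the left of lens 1 (virtual), which is 81.7 − (-17.35) = 99.05 cm to the left of lens 2, so d_o2 = +99.05 cm.
Lens 2: 1/d_i2 = 1/f₂ − 1/d_o2 = 1/(23.2) − 1/(99.05) = 0.03301, so d_i2 = 30.3 cm.
The final image is real, 30.3 cm to the right of lens 2 (overall magnification ≈ -0.56).

30.3 cm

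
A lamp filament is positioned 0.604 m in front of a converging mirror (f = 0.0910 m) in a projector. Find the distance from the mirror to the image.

Mirror equation: 1/v = 1/f − 1/u = 1/(0.09100) − 1/(0.604) = 10.99 − 1.656 = 9.333, so v = 0.107 m.
The image is real, inverted and reduced, in front of the mirror.

0.107 m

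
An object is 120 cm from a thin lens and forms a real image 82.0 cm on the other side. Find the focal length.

Real image ⇒ d_i = +82.0 cm.
1/f = 1/d_o + 1/d_i = 1/(120) + 1/(82.0) = 0.02053, so f = 48.7 cm.
Since f is positive, the thin lens is converging.

f = 48.7 cm (converging)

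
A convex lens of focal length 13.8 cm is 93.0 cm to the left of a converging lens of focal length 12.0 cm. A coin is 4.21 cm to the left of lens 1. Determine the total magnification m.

m = -0.198

Lens 1: 1/d_i1 = 1/(13.8) − 1/(4.21) = -0.1651, so d_i1 = -6.058 cm; m₁ = −d_i1/d_o1 = +1.439.
d_o2 = 93.0 − (-6.058) = 99.06 cm.
Lens 2: 1/d_i2 = 1/(12.0) − 1/(99.06) = 0.07324, so d_i2 = 13.65 cm; m₂ = −d_i2/d_o2 = -0.1378.
m = m₁·m₂ = (+1.439)(-0.1378) = -0.198.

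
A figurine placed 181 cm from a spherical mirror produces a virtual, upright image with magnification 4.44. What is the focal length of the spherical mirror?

m = −d_i/d_o ⇒ d_i = −m·d_o = −(+4.44)·(181) = -803.6 cm.
1/f = 1/d_o + 1/d_i = 1/(181) + 1/(-803.6) = 0.004280, so f = 234 cm.
Since f is positive, the spherical mirror is concave.

f = 234 cm (concave)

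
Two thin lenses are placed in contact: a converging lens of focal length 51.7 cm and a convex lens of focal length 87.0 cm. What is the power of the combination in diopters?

P = +3.08 D

P₁ = 1/f₁ = 1/(0.517 m) = +1.934 D; P₂ = 1/f₂ = 1/(0.870 m) = +1.149 D.
For thin lenses in contact, P = P₁ + P₂ = (+1.934) + (+1.149) = +3.08 D.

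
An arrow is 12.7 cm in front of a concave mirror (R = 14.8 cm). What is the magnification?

m = -1.40

f = R/2 = 14.8/2 = 7.400 cm.
1/d_i = 1/f − 1/d_o = 1/(7.400) − 1/(12.7) = 0.05639, so d_i = 17.73 cm.
m = −d_i/d_o = −(17.73)/(12.7) = -1.40.
The image is real, inverted and enlarged, in front of the mirror.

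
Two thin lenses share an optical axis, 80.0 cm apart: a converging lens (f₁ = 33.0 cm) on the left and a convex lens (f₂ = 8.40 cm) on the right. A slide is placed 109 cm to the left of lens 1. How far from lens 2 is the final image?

11.3 cm

Lens 1: 1/d_i1 = 1/f₁ − 1/d_o1 = 1/(33.0) − 1/(109) = 0.02113, so d_i1 = 47.33 cm.
The intermediate image is 47.33 cm to the right of lens 1, which is 80.0 − (47.33) = 32.67 cm to the left of lens 2, so d_o2 = +32.67 cm.
Lens 2: 1/d_i2 = 1/f₂ − 1/d_o2 = 1/(8.40) − 1/(32.67) = 0.08844, so d_i2 = 11.3 cm.
The final image is real, 11.3 cm to the right of lens 2 (overall magnification ≈ 0.15).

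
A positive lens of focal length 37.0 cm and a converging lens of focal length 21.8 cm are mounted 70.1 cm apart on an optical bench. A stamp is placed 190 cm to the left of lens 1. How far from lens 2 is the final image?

224 cm

Lens 1: 1/d_i1 = 1/f₁ − 1/d_o1 = 1/(37.0) − 1/(190) = 0.02176, so d_i1 = 45.95 cm.
The intermediate image is 45.95 cm to the right of lens 1, which is 70.1 − (45.95) = 24.15 cm to the left of lens 2, so d_o2 = +24.15 cm.
Lens 2: 1/d_i2 = 1/f₂ − 1/d_o2 = 1/(21.8) − 1/(24.15) = 0.004464, so d_i2 = 224 cm.
The final image is real, 224 cm to the right of lens 2 (overall magnification ≈ 2.2).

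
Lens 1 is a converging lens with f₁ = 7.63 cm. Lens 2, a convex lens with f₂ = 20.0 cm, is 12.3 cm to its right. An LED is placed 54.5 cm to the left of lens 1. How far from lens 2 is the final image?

4.14 cm

Lens 1: 1/d_i1 = 1/f₁ − 1/d_o1 = 1/(7.63) − 1/(54.5) = 0.1127, so d_i1 = 8.872 cm.
The intermediate image is 8.872 cm to the right of lens 1, which is 12.3 − (8.872) = 3.428 cm to the left of lens 2, so d_o2 = +3.428 cm.
Lens 2: 1/d_i2 = 1/f₂ − 1/d_o2 = 1/(20.0) − 1/(3.428) = -0.2417, so d_i2 = -4.14 cm.
The final image is virtual, 4.14 cm to the left of lens 2 (overall magnification ≈ -0.20).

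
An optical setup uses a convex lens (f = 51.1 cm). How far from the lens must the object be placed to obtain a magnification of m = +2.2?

27.9 cm

m = −d_i/d_o ⇒ d_i = −m·d_o.
1/f = 1/d_o + 1/d_i = 1/d_o − 1/(m·d_o) = (1 − 1/m)/d_o, so d_o = f(1 − 1/m) = (51.10)(1 − 1/(+2.2)) = 27.9 cm.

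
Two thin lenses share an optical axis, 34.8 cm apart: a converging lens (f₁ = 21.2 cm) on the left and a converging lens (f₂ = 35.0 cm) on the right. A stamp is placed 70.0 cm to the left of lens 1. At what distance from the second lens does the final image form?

Lens 1: 1/d_i1 = 1/f₁ − 1/d_o1 = 1/(21.2) − 1/(70.0) = 0.03288, so d_i1 = 30.41 cm.
The intermediate image is 30.41 cm to the right of lens 1, which is 34.8 − (30.41) = 4.390 cm to the left of lens 2, so d_o2 = +4.390 cm.
Lens 2: 1/d_i2 = 1/f₂ − 1/d_o2 = 1/(35.0) − 1/(4.390) = -0.1992, so d_i2 = -5.02 cm.
The final image is virtual, 5.02 cm to the left of lens 2 (overall magnification ≈ -0.50).

5.02 cm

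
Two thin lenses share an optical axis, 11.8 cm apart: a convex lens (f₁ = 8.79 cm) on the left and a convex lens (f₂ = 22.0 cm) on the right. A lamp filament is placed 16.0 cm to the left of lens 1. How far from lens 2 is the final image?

5.71 cm

Lens 1: 1/d_i1 = 1/f₁ − 1/d_o1 = 1/(8.79) − 1/(16.0) = 0.05127, so d_i1 = 19.51 cm.
The intermediate image is 19.51 cm to the right of lens 1, which lies 7.710 cm to the right of lens 2 — a virtual object — so d_o2 = −7.710 cm.
Lens 2: 1/d_i2 = 1/f₂ − 1/d_o2 = 1/(22.0) − 1/(-7.710) = 0.1752, so d_i2 = 5.71 cm.
The final image is real, 5.71 cm to the right of lens 2 (overall magnification ≈ -0.90).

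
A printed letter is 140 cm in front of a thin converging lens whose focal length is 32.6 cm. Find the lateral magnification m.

m = -0.304

1/d_i = 1/f − 1/d_o = 1/(32.60) − 1/(140) = 0.02353, so d_i = 42.50 cm.
m = −d_i/d_o = −(42.50)/(140) = -0.304.
The image is real, inverted and reduced, on the far side of the lens.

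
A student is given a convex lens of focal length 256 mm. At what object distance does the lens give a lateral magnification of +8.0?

m = −d_i/d_o ⇒ d_i = −m·d_o.
1/f = 1/d_o + 1/d_i = 1/d_o − 1/(m·d_o) = (1 − 1/m)/d_o, so d_o = f(1 − 1/m) = (256.0)(1 − 1/(+8.0)) = 224 mm.

224 mm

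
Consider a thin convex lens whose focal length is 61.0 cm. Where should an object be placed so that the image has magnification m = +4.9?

48.6 cm

m = −d_i/d_o ⇒ d_i = −m·d_o.
1/f = 1/d_o + 1/d_i = 1/d_o − 1/(m·d_o) = (1 − 1/m)/d_o, so d_o = f(1 − 1/m) = (61.00)(1 − 1/(+4.9)) = 48.6 cm.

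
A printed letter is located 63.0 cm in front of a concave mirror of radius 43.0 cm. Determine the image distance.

32.6 cm

f = R/2 = 43.0/2 = 21.50 cm.
Mirror equation: 1/d_i = 1/f − 1/d_o = 1/(21.50) − 1/(63.0) = 0.04651 − 0.01587 = 0.03064, so d_i = 32.6 cm.
The image is real, inverted and reduced, in front of the mirror.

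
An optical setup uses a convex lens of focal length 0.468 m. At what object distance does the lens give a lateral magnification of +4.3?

m = −d_i/d_o ⇒ d_i = −m·d_o.
1/f = 1/d_o + 1/d_i = 1/d_o − 1/(m·d_o) = (1 − 1/m)/d_o, so d_o = f(1 − 1/m) = (0.4680)(1 − 1/(+4.3)) = 0.359 m.

0.359 m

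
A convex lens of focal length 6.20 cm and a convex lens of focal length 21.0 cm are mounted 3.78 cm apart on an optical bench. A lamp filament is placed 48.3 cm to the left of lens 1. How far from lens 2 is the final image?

Lens 1: 1/d_i1 = 1/f₁ − 1/d_o1 = 1/(6.20) − 1/(48.3) = 0.1406, so d_i1 = 7.113 cm.
The intermediate image is 7.113 cm to the right of lens 1, which lies 3.333 cm to the right of lens 2 — a virtual object — so d_o2 = −3.333 cm.
Lens 2: 1/d_i2 = 1/f₂ − 1/d_o2 = 1/(21.0) − 1/(-3.333) = 0.3476, so d_i2 = 2.88 cm.
The final image is real, 2.88 cm to the right of lens 2 (overall magnification ≈ -0.13).

2.88 cm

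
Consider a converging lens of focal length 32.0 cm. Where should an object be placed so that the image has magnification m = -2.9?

43.0 cm

m = −d_i/d_o ⇒ d_i = −m·d_o.
1/f = 1/d_o + 1/d_i = 1/d_o − 1/(m·d_o) = (1 − 1/m)/d_o, so d_o = f(1 − 1/m) = (32.00)(1 − 1/(-2.9)) = 43.0 cm.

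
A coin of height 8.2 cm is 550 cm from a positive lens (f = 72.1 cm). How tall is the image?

1.24 cm

1/d_i = 1/f − 1/d_o = 1/(72.10) − 1/(550) = 0.01205, so d_i = 82.98 cm.
m = −d_i/d_o = -0.1509.
|h_i| = |m|·h_o = 0.1509 × 8.2 = 1.24 cm. The image is real, inverted and reduced, on the far side of the lens.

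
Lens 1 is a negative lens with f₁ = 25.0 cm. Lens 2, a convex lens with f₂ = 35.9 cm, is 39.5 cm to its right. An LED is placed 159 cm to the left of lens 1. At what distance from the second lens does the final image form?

Lens 1 is diverging, so f₁ = −25.0 cm.
Lens 1: 1/d_i1 = 1/f₁ − 1/d_o1 = 1/(-25.0) − 1/(159) = -0.04629, so d_i1 = -21.60 cm.
The intermediate image is 21.60 cm to the left of lens 1 (virtual), which is 39.5 − (-21.60) = 61.10 cm to the left of lens 2, so d_o2 = +61.10 cm.
Lens 2: 1/d_i2 = 1/f₂ − 1/d_o2 = 1/(35.9) − 1/(61.10) = 0.01149, so d_i2 = 87.0 cm.
The final image is real, 87.0 cm to the right of lens 2 (overall magnification ≈ -0.19).

87.0 cm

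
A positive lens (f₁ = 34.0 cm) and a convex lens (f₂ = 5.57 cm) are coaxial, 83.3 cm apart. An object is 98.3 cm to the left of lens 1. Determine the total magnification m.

m = +0.114

Lens 1: 1/d_i1 = 1/(34.0) − 1/(98.3) = 0.01924, so d_i1 = 51.98 cm; m₁ = −d_i1/d_o1 = -0.5288.
d_o2 = 83.3 − (51.98) = 31.32 cm.
Lens 2: 1/d_i2 = 1/(5.57) − 1/(31.32) = 0.1476, so d_i2 = 6.775 cm; m₂ = −d_i2/d_o2 = -0.2163.
m = m₁·m₂ = (-0.5288)(-0.2163) = +0.114.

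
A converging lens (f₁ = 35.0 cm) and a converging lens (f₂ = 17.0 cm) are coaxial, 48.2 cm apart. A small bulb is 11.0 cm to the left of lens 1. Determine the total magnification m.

m = -0.525

Lens 1: 1/d_i1 = 1/(35.0) − 1/(11.0) = -0.06234, so d_i1 = -16.04 cm; m₁ = −d_i1/d_o1 = +1.458.
d_o2 = 48.2 − (-16.04) = 64.24 cm.
Lens 2: 1/d_i2 = 1/(17.0) − 1/(64.24) = 0.04326, so d_i2 = 23.12 cm; m₂ = −d_i2/d_o2 = -0.3599.
m = m₁·m₂ = (+1.458)(-0.3599) = -0.525.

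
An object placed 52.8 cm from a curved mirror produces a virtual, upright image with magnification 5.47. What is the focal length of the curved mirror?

m = −d_i/d_o ⇒ d_i = −m·d_o = −(+5.47)·(52.8) = -288.8 cm.
1/f = 1/d_o + 1/d_i = 1/(52.8) + 1/(-288.8) = 0.01548, so f = 64.6 cm.
Since f is positive, the curved mirror is concave.

f = 64.6 cm (concave)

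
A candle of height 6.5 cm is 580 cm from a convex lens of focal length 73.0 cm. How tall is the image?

1/d_i = 1/f − 1/d_o = 1/(73.00) − 1/(580) = 0.01197, so d_i = 83.51 cm.
m = −d_i/d_o = -0.1440.
|h_i| = |m|·h_o = 0.1440 × 6.5 = 0.936 cm. The image is real, inverted and reduced, on the far side of the lens.

0.936 cm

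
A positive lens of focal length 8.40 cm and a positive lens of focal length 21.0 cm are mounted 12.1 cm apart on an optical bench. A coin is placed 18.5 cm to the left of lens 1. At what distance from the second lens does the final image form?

Lens 1: 1/d_i1 = 1/f₁ − 1/d_o1 = 1/(8.40) − 1/(18.5) = 0.06499, so d_i1 = 15.39 cm.
The intermediate image is 15.39 cm to the right of lens 1, which lies 3.290 cm to the right of lens 2 — a virtual object — so d_o2 = −3.290 cm.
Lens 2: 1/d_i2 = 1/f₂ − 1/d_o2 = 1/(21.0) − 1/(-3.290) = 0.3516, so d_i2 = 2.84 cm.
The final image is real, 2.84 cm to the right of lens 2 (overall magnification ≈ -0.72).

2.84 cm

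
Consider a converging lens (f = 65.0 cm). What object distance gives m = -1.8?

m = −d_i/d_o ⇒ d_i = −m·d_o.
1/f = 1/d_o + 1/d_i = 1/d_o − 1/(m·d_o) = (1 − 1/m)/d_o, so d_o = f(1 − 1/m) = (65.00)(1 − 1/(-1.8)) = 101 cm.

101 cm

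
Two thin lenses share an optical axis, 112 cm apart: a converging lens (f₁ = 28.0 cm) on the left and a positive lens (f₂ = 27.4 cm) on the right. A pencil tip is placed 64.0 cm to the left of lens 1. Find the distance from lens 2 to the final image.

Lens 1: 1/d_i1 = 1/f₁ − 1/d_o1 = 1/(28.0) − 1/(64.0) = 0.02009, so d_i1 = 49.78 cm.
The intermediate image is 49.78 cm to the right of lens 1, which is 112 − (49.78) = 62.22 cm to the left of lens 2, so d_o2 = +62.22 cm.
Lens 2: 1/d_i2 = 1/f₂ − 1/d_o2 = 1/(27.4) − 1/(62.22) = 0.02042, so d_i2 = 49.0 cm.
The final image is real, 49.0 cm to the right of lens 2 (overall magnification ≈ 0.61).

49.0 cm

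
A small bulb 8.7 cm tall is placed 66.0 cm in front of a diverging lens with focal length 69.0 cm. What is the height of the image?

For a diverging lens, f = -69.0 cm.
1/d_i = 1/f − 1/d_o = 1/(-69.00) − 1/(66.0) = -0.02964, so d_i = -33.73 cm.
m = −d_i/d_o = +0.5111.
|h_i| = |m|·h_o = 0.5111 × 8.7 = 4.45 cm. The image is virtual, upright and reduced, on the same side as the object.

4.45 cm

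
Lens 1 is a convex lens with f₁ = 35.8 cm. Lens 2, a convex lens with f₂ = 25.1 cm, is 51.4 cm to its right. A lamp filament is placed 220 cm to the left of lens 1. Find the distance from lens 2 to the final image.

13.2 cm

Lens 1: 1/d_i1 = 1/f₁ − 1/d_o1 = 1/(35.8) − 1/(220) = 0.02339, so d_i1 = 42.76 cm.
The intermediate image is 42.76 cm to the right of lens 1, which is 51.4 − (42.76) = 8.640 cm to the left of lens 2, so d_o2 = +8.640 cm.
Lens 2: 1/d_i2 = 1/f₂ − 1/d_o2 = 1/(25.1) − 1/(8.640) = -0.07590, so d_i2 = -13.2 cm.
The final image is virtual, 13.2 cm to the left of lens 2 (overall magnification ≈ -0.30).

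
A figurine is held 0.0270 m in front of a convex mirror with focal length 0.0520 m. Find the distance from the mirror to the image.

0.0178 m

For a convex mirror, f = -0.0520 m.
Mirror equation: 1/v = 1/f − 1/u = 1/(-0.05200) − 1/(0.0270) = -19.23 − 37.04 = -56.27, so v = -0.0178 m.
The image is virtual, upright and reduced, behind the mirror.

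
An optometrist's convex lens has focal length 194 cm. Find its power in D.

P = +0.515 D

f = 194 cm = 1.94 m.
P = 1/f = 1/(1.94 m) = +0.515 D.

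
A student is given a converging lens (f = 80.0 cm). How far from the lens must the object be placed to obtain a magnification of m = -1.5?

m = −d_i/d_o ⇒ d_i = −m·d_o.
1/f = 1/d_o + 1/d_i = 1/d_o − 1/(m·d_o) = (1 − 1/m)/d_o, so d_o = f(1 − 1/m) = (80.00)(1 − 1/(-1.5)) = 133 cm.

133 cm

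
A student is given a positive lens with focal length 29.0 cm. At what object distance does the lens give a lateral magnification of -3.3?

m = −d_i/d_o ⇒ d_i = −m·d_o.
1/f = 1/d_o + 1/d_i = 1/d_o − 1/(m·d_o) = (1 − 1/m)/d_o, so d_o = f(1 − 1/m) = (29.00)(1 − 1/(-3.3)) = 37.8 cm.

37.8 cm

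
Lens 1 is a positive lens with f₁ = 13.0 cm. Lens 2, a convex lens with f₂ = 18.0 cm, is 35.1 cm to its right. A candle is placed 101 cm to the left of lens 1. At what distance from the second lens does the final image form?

Lens 1: 1/d_i1 = 1/f₁ − 1/d_o1 = 1/(13.0) − 1/(101) = 0.06702, so d_i1 = 14.92 cm.
The intermediate image is 14.92 cm to the right of lens 1, which is 35.1 − (14.92) = 20.18 cm to the left of lens 2, so d_o2 = +20.18 cm.
Lens 2: 1/d_i2 = 1/f₂ − 1/d_o2 = 1/(18.0) − 1/(20.18) = 0.006002, so d_i2 = 167 cm.
The final image is real, 167 cm to the right of lens 2 (overall magnification ≈ 1.2).

167 cm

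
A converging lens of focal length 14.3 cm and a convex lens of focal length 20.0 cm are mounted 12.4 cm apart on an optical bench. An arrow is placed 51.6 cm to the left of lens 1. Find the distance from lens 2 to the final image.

5.39 cm

Lens 1: 1/d_i1 = 1/f₁ − 1/d_o1 = 1/(14.3) − 1/(51.6) = 0.05055, so d_i1 = 19.78 cm.
The intermediate image is 19.78 cm to the right of lens 1, which lies 7.380 cm to the right of lens 2 — a virtual object — so d_o2 = −7.380 cm.
Lens 2: 1/d_i2 = 1/f₂ − 1/d_o2 = 1/(20.0) − 1/(-7.380) = 0.1855, so d_i2 = 5.39 cm.
The final image is real, 5.39 cm to the right of lens 2 (overall magnification ≈ -0.28).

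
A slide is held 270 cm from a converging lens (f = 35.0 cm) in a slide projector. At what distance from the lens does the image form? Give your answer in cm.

40.2 cm

Thin-lens equation: 1/d_i = 1/f − 1/d_o = 1/(35.00) − 1/(270) = 0.02857 − 0.003704 = 0.02487, so d_i = 40.2 cm.
The image is real, inverted and reduced, on the far side of the lens.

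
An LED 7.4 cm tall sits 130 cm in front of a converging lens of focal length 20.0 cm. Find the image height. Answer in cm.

1.35 cm

1/d_i = 1/f − 1/d_o = 1/(20.00) − 1/(130) = 0.04231, so d_i = 23.64 cm.
m = −d_i/d_o = -0.1818.
|h_i| = |m|·h_o = 0.1818 × 7.4 = 1.35 cm. The image is real, inverted and reduced, on the far side of the lens.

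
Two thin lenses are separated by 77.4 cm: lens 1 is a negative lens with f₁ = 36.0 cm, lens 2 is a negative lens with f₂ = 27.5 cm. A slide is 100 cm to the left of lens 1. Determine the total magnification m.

m = +0.0554

f₁ = −36.0 cm (diverging).
Lens 1: 1/d_i1 = 1/(-36.0) − 1/(100) = -0.03778, so d_i1 = -26.47 cm; m₁ = −d_i1/d_o1 = +0.2647.
d_o2 = 77.4 − (-26.47) = 103.9 cm.
f₂ = −27.5 cm (diverging).
Lens 2: 1/d_i2 = 1/(-27.5) − 1/(103.9) = -0.04599, so d_i2 = -21.74 cm; m₂ = −d_i2/d_o2 = +0.2093.
m = m₁·m₂ = (+0.2647)(+0.2093) = +0.0554.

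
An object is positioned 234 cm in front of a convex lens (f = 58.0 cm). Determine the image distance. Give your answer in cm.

77.1 cm

Thin-lens equation: 1/s_i = 1/f − 1/s_o = 1/(58.00) − 1/(234) = 0.01724 − 0.004274 = 0.01297, so s_i = 77.1 cm.
The image is real, inverted and reduced, on the far side of the lens.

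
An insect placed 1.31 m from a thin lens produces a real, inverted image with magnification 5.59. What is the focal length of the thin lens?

m = −d_i/d_o ⇒ d_i = −m·d_o = −(-5.59)·(1.31) = 7.323 m.
1/f = 1/d_o + 1/d_i = 1/(1.31) + 1/(7.323) = 0.8999, so f = 1.11 m.
Since f is positive, the thin lens is converging.

f = 1.11 m (converging)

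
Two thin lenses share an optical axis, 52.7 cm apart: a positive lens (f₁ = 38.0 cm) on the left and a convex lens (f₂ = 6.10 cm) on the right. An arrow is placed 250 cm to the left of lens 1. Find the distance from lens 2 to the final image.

26.9 cm

Lens 1: 1/d_i1 = 1/f₁ − 1/d_o1 = 1/(38.0) − 1/(250) = 0.02232, so d_i1 = 44.81 cm.
The intermediate image is 44.81 cm to the right of lens 1, which is 52.7 − (44.81) = 7.890 cm to the left of lens 2, so d_o2 = +7.890 cm.
Lens 2: 1/d_i2 = 1/f₂ − 1/d_o2 = 1/(6.10) − 1/(7.890) = 0.03719, so d_i2 = 26.9 cm.
The final image is real, 26.9 cm to the right of lens 2 (overall magnification ≈ 0.61).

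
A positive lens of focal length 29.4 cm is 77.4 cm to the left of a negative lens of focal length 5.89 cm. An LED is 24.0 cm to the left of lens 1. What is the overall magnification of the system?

Lens 1: 1/d_i1 = 1/(29.4) − 1/(24.0) = -0.007653, so d_i1 = -130.7 cm; m₁ = −d_i1/d_o1 = +5.446.
d_o2 = 77.4 − (-130.7) = 208.1 cm.
f₂ = −5.89 cm (diverging).
Lens 2: 1/d_i2 = 1/(-5.89) − 1/(208.1) = -0.1746, so d_i2 = -5.728 cm; m₂ = −d_i2/d_o2 = +0.02752.
m = m₁·m₂ = (+5.446)(+0.02752) = +0.150.

m = +0.150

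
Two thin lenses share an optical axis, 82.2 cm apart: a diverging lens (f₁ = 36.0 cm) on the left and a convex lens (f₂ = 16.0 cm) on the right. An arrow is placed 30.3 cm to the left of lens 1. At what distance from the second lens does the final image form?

19.1 cm

Lens 1 is diverging, so f₁ = −36.0 cm.
Lens 1: 1/d_i1 = 1/f₁ − 1/d_o1 = 1/(-36.0) − 1/(30.3) = -0.06078, so d_i1 = -16.45 cm.
The intermediate image is 16.45 cm to the left of lens 1 (virtual), which is 82.2 − (-16.45) = 98.65 cm to the left of lens 2, so d_o2 = +98.65 cm.
Lens 2: 1/d_i2 = 1/f₂ − 1/d_o2 = 1/(16.0) − 1/(98.65) = 0.05236, so d_i2 = 19.1 cm.
The final image is real, 19.1 cm to the right of lens 2 (overall magnification ≈ -0.11).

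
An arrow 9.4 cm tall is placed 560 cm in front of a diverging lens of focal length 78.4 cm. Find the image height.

For a diverging lens, f = -78.4 cm.
1/d_i = 1/f − 1/d_o = 1/(-78.40) − 1/(560) = -0.01454, so d_i = -68.77 cm.
m = −d_i/d_o = +0.1228.
|h_i| = |m|·h_o = 0.1228 × 9.4 = 1.15 cm. The image is virtual, upright and reduced, on the same side as the object.

1.15 cm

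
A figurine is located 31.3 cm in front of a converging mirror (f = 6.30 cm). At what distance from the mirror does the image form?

7.89 cm

Mirror equation: 1/v = 1/f − 1/u = 1/(6.300) − 1/(31.3) = 0.1587 − 0.03195 = 0.1268, so v = 7.89 cm.
The image is real, inverted and reduced, in front of the mirror.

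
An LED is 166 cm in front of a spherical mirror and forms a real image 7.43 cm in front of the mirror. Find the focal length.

f = 7.11 cm (concave)

Real image ⇒ d_i = +7.43 cm.
1/f = 1/d_o + 1/d_i = 1/(166) + 1/(7.43) = 0.1406, so f = 7.11 cm.
Since f is positive, the spherical mirror is concave.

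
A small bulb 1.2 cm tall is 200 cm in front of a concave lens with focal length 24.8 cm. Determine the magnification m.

m = +0.110

For a concave lens, f = -24.8 cm.
1/d_i = 1/f − 1/d_o = 1/(-24.80) − 1/(200) = -0.04532, so d_i = -22.06 cm.
m = −d_i/d_o = −(-22.06)/(200) = +0.110.
The image is virtual, upright and reduced, on the same side as the object.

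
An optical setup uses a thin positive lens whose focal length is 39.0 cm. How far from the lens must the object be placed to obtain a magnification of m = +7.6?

m = −d_i/d_o ⇒ d_i = −m·d_o.
1/f = 1/d_o + 1/d_i = 1/d_o − 1/(m·d_o) = (1 − 1/m)/d_o, so d_o = f(1 − 1/m) = (39.00)(1 − 1/(+7.6)) = 33.9 cm.

33.9 cm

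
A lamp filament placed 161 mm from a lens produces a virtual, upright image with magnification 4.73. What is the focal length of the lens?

m = −d_i/d_o ⇒ d_i = −m·d_o = −(+4.73)·(161) = -761.5 mm.
1/f = 1/d_o + 1/d_i = 1/(161) + 1/(-761.5) = 0.004898, so f = 204 mm.
Since f is positive, the lens is converging.

f = 204 mm (converging)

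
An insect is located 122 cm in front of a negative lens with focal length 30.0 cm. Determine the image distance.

24.1 cm

For a negative lens, f = -30.0 cm.
Thin-lens equation: 1/d_i = 1/f − 1/d_o = 1/(-30.00) − 1/(122) = -0.03333 − 0.008197 = -0.04153, so d_i = -24.1 cm.
The image is virtual, upright and reduced, on the same side as the object.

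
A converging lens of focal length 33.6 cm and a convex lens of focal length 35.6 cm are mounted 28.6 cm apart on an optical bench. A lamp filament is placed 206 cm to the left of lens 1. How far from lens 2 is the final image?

Lens 1: 1/d_i1 = 1/f₁ − 1/d_o1 = 1/(33.6) − 1/(206) = 0.02491, so d_i1 = 40.15 cm.
The intermediate image is 40.15 cm to the right of lens 1, which lies 11.55 cm to the right of lens 2 — a virtual object — so d_o2 = −11.55 cm.
Lens 2: 1/d_i2 = 1/f₂ − 1/d_o2 = 1/(35.6) − 1/(-11.55) = 0.1147, so d_i2 = 8.72 cm.
The final image is real, 8.72 cm to the right of lens 2 (overall magnification ≈ -0.15).

8.72 cm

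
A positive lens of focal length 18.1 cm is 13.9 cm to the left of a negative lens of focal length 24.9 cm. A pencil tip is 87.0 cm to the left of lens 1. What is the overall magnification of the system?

Lens 1: 1/d_i1 = 1/(18.1) − 1/(87.0) = 0.04375, so d_i1 = 22.85 cm; m₁ = −d_i1/d_o1 = -0.2626.
d_o2 = 13.9 − (22.85) = -8.950 cm (virtual object).
f₂ = −24.9 cm (diverging).
Lens 2: 1/d_i2 = 1/(-24.9) − 1/(-8.950) = 0.07157, so d_i2 = 13.97 cm; m₂ = −d_i2/d_o2 = +1.561.
m = m₁·m₂ = (-0.2626)(+1.561) = -0.410.

m = -0.410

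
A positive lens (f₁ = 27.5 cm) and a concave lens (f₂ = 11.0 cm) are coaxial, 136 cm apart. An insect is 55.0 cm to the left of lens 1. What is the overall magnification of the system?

m = -0.120

Lens 1: 1/d_i1 = 1/(27.5) − 1/(55.0) = 0.01818, so d_i1 = 55.00 cm; m₁ = −d_i1/d_o1 = -1.000.
d_o2 = 136 − (55.00) = 81.00 cm.
f₂ = −11.0 cm (diverging).
Lens 2: 1/d_i2 = 1/(-11.0) − 1/(81.00) = -0.1033, so d_i2 = -9.685 cm; m₂ = −d_i2/d_o2 = +0.1196.
m = m₁·m₂ = (-1.000)(+0.1196) = -0.120.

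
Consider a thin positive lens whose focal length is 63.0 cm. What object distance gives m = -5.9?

73.7 cm

m = −d_i/d_o ⇒ d_i = −m·d_o.
1/f = 1/d_o + 1/d_i = 1/d_o − 1/(m·d_o) = (1 − 1/m)/d_o, so d_o = f(1 − 1/m) = (63.00)(1 − 1/(-5.9)) = 73.7 cm.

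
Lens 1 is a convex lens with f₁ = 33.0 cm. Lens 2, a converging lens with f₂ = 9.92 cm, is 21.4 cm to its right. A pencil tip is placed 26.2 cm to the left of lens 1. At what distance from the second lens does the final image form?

10.6 cm

Lens 1: 1/d_i1 = 1/f₁ − 1/d_o1 = 1/(33.0) − 1/(26.2) = -0.007865, so d_i1 = -127.1 cm.
The intermediate image is 127.1 cm to the left of lens 1 (virtual), which is 21.4 − (-127.1) = 148.5 cm to the left of lens 2, so d_o2 = +148.5 cm.
Lens 2: 1/d_i2 = 1/f₂ − 1/d_o2 = 1/(9.92) − 1/(148.5) = 0.09407, so d_i2 = 10.6 cm.
The final image is real, 10.6 cm to the right of lens 2 (overall magnification ≈ -0.35).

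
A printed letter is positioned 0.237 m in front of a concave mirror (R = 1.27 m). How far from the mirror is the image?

f = R/2 = 1.27/2 = 0.6350 m.
Mirror equation: 1/q = 1/f − 1/p = 1/(0.6350) − 1/(0.237) = 1.575 − 4.219 = -2.645, so q = -0.378 m.
The image is virtual, upright and enlarged, behind the mirror.

0.378 m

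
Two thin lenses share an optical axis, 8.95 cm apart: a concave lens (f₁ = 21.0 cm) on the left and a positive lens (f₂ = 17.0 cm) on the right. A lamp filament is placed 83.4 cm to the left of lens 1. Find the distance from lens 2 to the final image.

Lens 1 is diverging, so f₁ = −21.0 cm.
Lens 1: 1/d_i1 = 1/f₁ − 1/d_o1 = 1/(-21.0) − 1/(83.4) = -0.05961, so d_i1 = -16.78 cm.
The intermediate image is 16.78 cm to the left of lens 1 (virtual), which is 8.95 − (-16.78) = 25.73 cm to the left of lens 2, so d_o2 = +25.73 cm.
Lens 2: 1/d_i2 = 1/f₂ − 1/d_o2 = 1/(17.0) − 1/(25.73) = 0.01996, so d_i2 = 50.1 cm.
The final image is real, 50.1 cm to the right of lens 2 (overall magnification ≈ -0.39).

50.1 cm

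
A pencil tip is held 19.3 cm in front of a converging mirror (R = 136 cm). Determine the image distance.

f = R/2 = 136/2 = 68.00 cm.
Mirror equation: 1/v = 1/f − 1/u = 1/(68.00) − 1/(19.3) = 0.01471 − 0.05181 = -0.03711, so v = -26.9 cm.
The image is virtual, upright and enlarged, behind the mirror.

26.9 cm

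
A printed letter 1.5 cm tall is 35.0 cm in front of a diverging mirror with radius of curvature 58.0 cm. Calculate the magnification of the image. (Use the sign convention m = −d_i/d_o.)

m = +0.453

f = R/2 = 58.0/2 = 29.00 cm; for a diverging mirror, f = -29.00 cm.
1/d_i = 1/f − 1/d_o = 1/(-29.00) − 1/(35.0) = -0.06305, so d_i = -15.86 cm.
m = −d_i/d_o = −(-15.86)/(35.0) = +0.453.
The image is virtual, upright and reduced, behind the mirror.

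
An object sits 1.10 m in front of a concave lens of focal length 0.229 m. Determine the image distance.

0.190 m

For a concave lens, f = -0.229 m.
Thin-lens equation: 1/d_i = 1/f − 1/d_o = 1/(-0.2290) − 1/(1.10) = -4.367 − 0.9091 = -5.276, so d_i = -0.190 m.
The image is virtual, upright and reduced, on the same side as the object.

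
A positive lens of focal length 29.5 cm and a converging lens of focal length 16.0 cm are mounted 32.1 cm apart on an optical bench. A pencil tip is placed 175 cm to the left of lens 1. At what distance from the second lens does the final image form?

2.79 cm

Lens 1: 1/d_i1 = 1/f₁ − 1/d_o1 = 1/(29.5) − 1/(175) = 0.02818, so d_i1 = 35.48 cm.
The intermediate image is 35.48 cm to the right of lens 1, which lies 3.380 cm to the right of lens 2 — a virtual object — so d_o2 = −3.380 cm.
Lens 2: 1/d_i2 = 1/f₂ − 1/d_o2 = 1/(16.0) − 1/(-3.380) = 0.3584, so d_i2 = 2.79 cm.
The final image is real, 2.79 cm to the right of lens 2 (overall magnification ≈ -0.17).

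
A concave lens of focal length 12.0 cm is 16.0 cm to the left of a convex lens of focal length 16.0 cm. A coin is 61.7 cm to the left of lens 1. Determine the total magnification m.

f₁ = −12.0 cm (diverging).
Lens 1: 1/d_i1 = 1/(-12.0) − 1/(61.7) = -0.09954, so d_i1 = -10.05 cm; m₁ = −d_i1/d_o1 = +0.1629.
d_o2 = 16.0 − (-10.05) = 26.05 cm.
Lens 2: 1/d_i2 = 1/(16.0) − 1/(26.05) = 0.02411, so d_i2 = 41.47 cm; m₂ = −d_i2/d_o2 = -1.592.
m = m₁·m₂ = (+0.1629)(-1.592) = -0.259.

m = -0.259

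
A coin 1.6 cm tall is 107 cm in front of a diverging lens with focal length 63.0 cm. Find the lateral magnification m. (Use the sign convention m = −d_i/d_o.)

m = +0.371

For a diverging lens, f = -63.0 cm.
1/d_i = 1/f − 1/d_o = 1/(-63.00) − 1/(107) = -0.02522, so d_i = -39.65 cm.
m = −d_i/d_o = −(-39.65)/(107) = +0.371.
The image is virtual, upright and reduced, on the same side as the object.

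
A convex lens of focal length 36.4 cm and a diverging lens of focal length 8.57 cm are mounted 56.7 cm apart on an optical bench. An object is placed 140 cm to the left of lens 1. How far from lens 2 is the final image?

4.00 cm

Lens 1: 1/d_i1 = 1/f₁ − 1/d_o1 = 1/(36.4) − 1/(140) = 0.02033, so d_i1 = 49.19 cm.
The intermediate image is 49.19 cm to the right of lens 1, which is 56.7 − (49.19) = 7.510 cm to the left of lens 2, so d_o2 = +7.510 cm.
Lens 2 is diverging, so f₂ = −8.57 cm.
Lens 2: 1/d_i2 = 1/f₂ − 1/d_o2 = 1/(-8.57) − 1/(7.510) = -0.2498, so d_i2 = -4.00 cm.
The final image is virtual, 4.00 cm to the left of lens 2 (overall magnification ≈ -0.19).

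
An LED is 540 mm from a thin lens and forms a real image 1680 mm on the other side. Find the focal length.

f = 409 mm (converging)

Real image ⇒ d_i = +1680 mm.
1/f = 1/d_o + 1/d_i = 1/(540) + 1/(1680) = 0.002447, so f = 409 mm.
Since f is positive, the thin lens is converging.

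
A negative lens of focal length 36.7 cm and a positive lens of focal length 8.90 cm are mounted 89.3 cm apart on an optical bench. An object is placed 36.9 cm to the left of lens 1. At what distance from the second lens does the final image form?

Lens 1 is diverging, so f₁ = −36.7 cm.
Lens 1: 1/d_i1 = 1/f₁ − 1/d_o1 = 1/(-36.7) − 1/(36.9) = -0.05435, so d_i1 = -18.40 cm.
The intermediate image is 18.40 cm to the left of lens 1 (virtual), which is 89.3 − (-18.40) = 107.7 cm to the left of lens 2, so d_o2 = +107.7 cm.
Lens 2: 1/d_i2 = 1/f₂ − 1/d_o2 = 1/(8.90) − 1/(107.7) = 0.1031, so d_i2 = 9.70 cm.
The final image is real, 9.70 cm to the right of lens 2 (overall magnification ≈ -0.045).

9.70 cm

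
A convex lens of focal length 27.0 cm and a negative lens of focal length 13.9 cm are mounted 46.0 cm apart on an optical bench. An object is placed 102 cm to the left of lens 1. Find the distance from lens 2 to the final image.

Lens 1: 1/d_i1 = 1/f₁ − 1/d_o1 = 1/(27.0) − 1/(102) = 0.02723, so d_i1 = 36.72 cm.
The intermediate image is 36.72 cm to the right of lens 1, which is 46.0 − (36.72) = 9.280 cm to the left of lens 2, so d_o2 = +9.280 cm.
Lens 2 is diverging, so f₂ = −13.9 cm.
Lens 2: 1/d_i2 = 1/f₂ − 1/d_o2 = 1/(-13.9) − 1/(9.280) = -0.1797, so d_i2 = -5.56 cm.
The final image is virtual, 5.56 cm to the left of lens 2 (overall magnification ≈ -0.22).

5.56 cm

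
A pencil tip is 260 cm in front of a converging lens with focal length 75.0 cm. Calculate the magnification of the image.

m = -0.405

1/d_i = 1/f − 1/d_o = 1/(75.00) − 1/(260) = 0.009487, so d_i = 105.4 cm.
m = −d_i/d_o = −(105.4)/(260) = -0.405.
The image is real, inverted and reduced, on the far side of the lens.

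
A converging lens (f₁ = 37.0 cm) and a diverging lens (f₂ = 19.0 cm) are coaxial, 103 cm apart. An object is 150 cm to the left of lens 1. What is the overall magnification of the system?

Lens 1: 1/d_i1 = 1/(37.0) − 1/(150) = 0.02036, so d_i1 = 49.12 cm; m₁ = −d_i1/d_o1 = -0.3275.
d_o2 = 103 − (49.12) = 53.88 cm.
f₂ = −19.0 cm (diverging).
Lens 2: 1/d_i2 = 1/(-19.0) − 1/(53.88) = -0.07119, so d_i2 = -14.05 cm; m₂ = −d_i2/d_o2 = +0.2607.
m = m₁·m₂ = (-0.3275)(+0.2607) = -0.0854.

m = -0.0854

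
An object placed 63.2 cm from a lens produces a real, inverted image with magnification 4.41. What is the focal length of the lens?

f = 51.5 cm (converging)

m = −d_i/d_o ⇒ d_i = −m·d_o = −(-4.41)·(63.2) = 278.7 cm.
1/f = 1/d_o + 1/d_i = 1/(63.2) + 1/(278.7) = 0.01941, so f = 51.5 cm.
Since f is positive, the lens is converging.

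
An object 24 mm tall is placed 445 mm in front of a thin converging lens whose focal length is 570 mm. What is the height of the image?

109 mm

1/d_i = 1/f − 1/d_o = 1/(570.0) − 1/(445) = -0.0004928, so d_i = -2029 mm.
m = −d_i/d_o = +4.560.
|h_i| = |m|·h_o = 4.560 × 24 = 109 mm. The image is virtual, upright and enlarged, on the same side as the object.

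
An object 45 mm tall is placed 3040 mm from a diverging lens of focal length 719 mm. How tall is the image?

8.61 mm

For a diverging lens, f = -719 mm.
1/d_i = 1/f − 1/d_o = 1/(-719.0) − 1/(3040) = -0.001720, so d_i = -581.5 mm.
m = −d_i/d_o = +0.1913.
|h_i| = |m|·h_o = 0.1913 × 45 = 8.61 mm. The image is virtual, upright and reduced, on the same side as the object.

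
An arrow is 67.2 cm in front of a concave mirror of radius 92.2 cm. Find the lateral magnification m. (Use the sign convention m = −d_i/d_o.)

m = -2.18

f = R/2 = 92.2/2 = 46.10 cm.
1/d_i = 1/f − 1/d_o = 1/(46.10) − 1/(67.2) = 0.006811, so d_i = 146.8 cm.
m = −d_i/d_o = −(146.8)/(67.2) = -2.18.
The image is real, inverted and enlarged, in front of the mirror.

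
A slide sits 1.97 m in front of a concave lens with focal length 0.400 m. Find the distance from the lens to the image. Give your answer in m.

For a concave lens, f = -0.400 m.
Lens equation: 1/v = 1/f − 1/u = 1/(-0.4000) − 1/(1.97) = -2.500 − 0.5076 = -3.008, so v = -0.332 m.
The image is virtual, upright and reduced, on the same side as the object.

0.332 m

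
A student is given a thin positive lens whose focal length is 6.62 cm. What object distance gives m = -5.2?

m = −d_i/d_o ⇒ d_i = −m·d_o.
1/f = 1/d_o + 1/d_i = 1/d_o − 1/(m·d_o) = (1 − 1/m)/d_o, so d_o = f(1 − 1/m) = (6.620)(1 − 1/(-5.2)) = 7.89 cm.

7.89 cm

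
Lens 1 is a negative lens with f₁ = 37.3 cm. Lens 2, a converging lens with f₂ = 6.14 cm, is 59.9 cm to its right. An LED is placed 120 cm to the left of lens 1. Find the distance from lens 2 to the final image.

Lens 1 is diverging, so f₁ = −37.3 cm.
Lens 1: 1/d_i1 = 1/f₁ − 1/d_o1 = 1/(-37.3) − 1/(120) = -0.03514, so d_i1 = -28.46 cm.
The intermediate image is 28.46 cm to the left of lens 1 (virtual), which is 59.9 − (-28.46) = 88.36 cm to the left of lens 2, so d_o2 = +88.36 cm.
Lens 2: 1/d_i2 = 1/f₂ − 1/d_o2 = 1/(6.14) − 1/(88.36) = 0.1515, so d_i2 = 6.60 cm.
The final image is real, 6.60 cm to the right of lens 2 (overall magnification ≈ -0.018).

6.60 cm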